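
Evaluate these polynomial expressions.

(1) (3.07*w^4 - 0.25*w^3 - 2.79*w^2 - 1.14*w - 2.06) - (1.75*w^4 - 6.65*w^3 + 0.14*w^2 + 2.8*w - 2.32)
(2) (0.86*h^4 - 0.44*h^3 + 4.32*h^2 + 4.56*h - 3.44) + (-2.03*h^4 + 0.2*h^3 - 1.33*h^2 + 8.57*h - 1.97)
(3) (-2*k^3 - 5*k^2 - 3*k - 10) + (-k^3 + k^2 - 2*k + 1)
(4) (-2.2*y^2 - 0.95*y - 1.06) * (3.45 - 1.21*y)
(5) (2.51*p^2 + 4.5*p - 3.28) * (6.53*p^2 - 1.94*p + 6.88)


(1) = 1.32*w^4 + 6.4*w^3 - 2.93*w^2 - 3.94*w + 0.26
(2) = -1.17*h^4 - 0.24*h^3 + 2.99*h^2 + 13.13*h - 5.41
(3) = -3*k^3 - 4*k^2 - 5*k - 9
(4) = 2.662*y^3 - 6.4405*y^2 - 1.9949*y - 3.657
(5) = 16.3903*p^4 + 24.5156*p^3 - 12.8796*p^2 + 37.3232*p - 22.5664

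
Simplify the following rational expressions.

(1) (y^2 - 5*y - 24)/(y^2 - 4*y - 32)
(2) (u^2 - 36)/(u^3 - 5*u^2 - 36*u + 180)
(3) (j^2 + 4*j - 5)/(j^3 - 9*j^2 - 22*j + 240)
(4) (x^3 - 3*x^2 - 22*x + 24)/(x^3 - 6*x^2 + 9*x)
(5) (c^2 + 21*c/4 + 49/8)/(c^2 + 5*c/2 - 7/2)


(1) = (y + 3)/(y + 4)
(2) = 1/(u - 5)
(3) = (j - 1)/(j^2 - 14*j + 48)
(4) = (x^3 - 3*x^2 - 22*x + 24)/(x^3 - 6*x^2 + 9*x)
(5) = (4*c + 7)/(4*c - 4)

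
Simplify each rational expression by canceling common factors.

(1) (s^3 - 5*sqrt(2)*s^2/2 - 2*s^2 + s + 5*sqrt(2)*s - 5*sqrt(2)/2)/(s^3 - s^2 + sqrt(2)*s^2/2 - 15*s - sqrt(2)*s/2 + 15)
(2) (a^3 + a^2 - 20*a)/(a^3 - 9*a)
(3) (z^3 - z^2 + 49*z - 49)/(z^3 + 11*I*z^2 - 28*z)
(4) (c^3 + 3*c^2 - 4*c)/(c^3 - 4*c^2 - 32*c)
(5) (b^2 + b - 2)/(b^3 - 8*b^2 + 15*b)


(1) = (4*s - 4)/(4*s + 12*sqrt(2))
(2) = (a^2 + a - 20)/(a^2 - 9)
(3) = (z^2 + z*(-1 - 7*I) + 7*I)/(z^2 + 4*I*z)
(4) = (c - 1)/(c - 8)
(5) = (b^2 + b - 2)/(b^3 - 8*b^2 + 15*b)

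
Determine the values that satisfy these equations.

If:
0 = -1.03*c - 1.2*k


Then:
c = -1.16504854368932*k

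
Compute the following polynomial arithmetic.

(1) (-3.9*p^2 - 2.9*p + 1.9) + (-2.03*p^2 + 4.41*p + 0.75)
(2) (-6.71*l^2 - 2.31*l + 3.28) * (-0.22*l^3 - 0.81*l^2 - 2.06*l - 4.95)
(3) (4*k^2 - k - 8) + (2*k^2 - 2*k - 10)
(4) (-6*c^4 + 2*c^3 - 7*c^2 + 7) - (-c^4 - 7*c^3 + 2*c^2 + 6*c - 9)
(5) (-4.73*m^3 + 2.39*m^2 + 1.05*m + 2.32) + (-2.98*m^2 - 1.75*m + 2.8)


(1) = -5.93*p^2 + 1.51*p + 2.65
(2) = 1.4762*l^5 + 5.9433*l^4 + 14.9721*l^3 + 35.3163*l^2 + 4.6777*l - 16.236
(3) = 6*k^2 - 3*k - 18
(4) = -5*c^4 + 9*c^3 - 9*c^2 - 6*c + 16
(5) = -4.73*m^3 - 0.59*m^2 - 0.7*m + 5.12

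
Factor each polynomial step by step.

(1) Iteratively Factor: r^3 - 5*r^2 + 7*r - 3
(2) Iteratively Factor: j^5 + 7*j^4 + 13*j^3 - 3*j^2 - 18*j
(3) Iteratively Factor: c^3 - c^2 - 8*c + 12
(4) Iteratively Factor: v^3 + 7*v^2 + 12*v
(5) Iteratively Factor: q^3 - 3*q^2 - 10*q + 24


(1) = (r - 1)*(r^2 - 4*r + 3) = (r - 3)*(r - 1)*(r - 1)
(2) = (j + 3)*(j^4 + 4*j^3 + j^2 - 6*j) = (j + 2)*(j + 3)*(j^3 + 2*j^2 - 3*j) = (j + 2)*(j + 3)^2*(j^2 - j) = (j - 1)*(j + 2)*(j + 3)^2*(j)
(3) = (c - 2)*(c^2 + c - 6) = (c - 2)^2*(c + 3)
(4) = (v + 4)*(v^2 + 3*v) = v*(v + 4)*(v + 3)
(5) = (q + 3)*(q^2 - 6*q + 8) = (q - 2)*(q + 3)*(q - 4)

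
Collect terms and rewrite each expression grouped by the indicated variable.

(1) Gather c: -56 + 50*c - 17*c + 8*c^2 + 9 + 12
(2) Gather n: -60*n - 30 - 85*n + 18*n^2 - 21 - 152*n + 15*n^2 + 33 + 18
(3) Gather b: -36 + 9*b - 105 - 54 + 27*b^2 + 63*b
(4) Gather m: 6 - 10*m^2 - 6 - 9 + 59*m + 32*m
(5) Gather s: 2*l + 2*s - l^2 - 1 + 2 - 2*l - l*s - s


(1) = 8*c^2 + 33*c - 35
(2) = 33*n^2 - 297*n
(3) = 27*b^2 + 72*b - 195
(4) = -10*m^2 + 91*m - 9
(5) = -l^2 + s*(1 - l) + 1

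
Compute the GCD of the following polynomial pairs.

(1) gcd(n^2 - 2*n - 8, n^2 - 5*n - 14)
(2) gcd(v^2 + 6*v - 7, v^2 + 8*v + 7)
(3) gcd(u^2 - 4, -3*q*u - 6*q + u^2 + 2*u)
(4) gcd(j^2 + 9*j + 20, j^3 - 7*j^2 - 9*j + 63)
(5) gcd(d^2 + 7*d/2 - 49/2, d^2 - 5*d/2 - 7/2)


(1) = gcd((n - 4)*(n + 2), (n - 7)*(n + 2)) = n + 2
(2) = v + 7
(3) = gcd((u - 2)*(u + 2), (-3*q + u)*(u + 2)) = u + 2
(4) = gcd((j + 4)*(j + 5), (j - 7)*(j - 3)*(j + 3)) = 1
(5) = d - 7/2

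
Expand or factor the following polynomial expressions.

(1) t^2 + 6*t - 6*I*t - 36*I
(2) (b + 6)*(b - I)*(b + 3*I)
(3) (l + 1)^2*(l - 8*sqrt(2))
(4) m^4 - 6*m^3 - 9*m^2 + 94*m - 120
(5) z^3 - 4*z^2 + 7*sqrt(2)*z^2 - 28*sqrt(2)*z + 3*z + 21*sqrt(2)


(1) = (t + 6)*(t - 6*I)
(2) = b^3 + 6*b^2 + 2*I*b^2 + 3*b + 12*I*b + 18
(3) = l^3 - 8*sqrt(2)*l^2 + 2*l^2 - 16*sqrt(2)*l + l - 8*sqrt(2)
(4) = (m - 5)*(m - 3)*(m - 2)*(m + 4)
(5) = (z - 3)*(z - 1)*(z + 7*sqrt(2))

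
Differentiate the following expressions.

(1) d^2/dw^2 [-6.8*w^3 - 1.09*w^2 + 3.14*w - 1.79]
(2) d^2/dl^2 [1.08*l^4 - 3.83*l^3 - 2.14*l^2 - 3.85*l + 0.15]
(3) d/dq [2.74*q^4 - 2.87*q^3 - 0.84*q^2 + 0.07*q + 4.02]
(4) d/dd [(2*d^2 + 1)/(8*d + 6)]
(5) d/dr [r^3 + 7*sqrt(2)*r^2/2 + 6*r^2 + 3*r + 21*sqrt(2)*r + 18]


(1) = -40.8*w - 2.18
(2) = 12.96*l^2 - 22.98*l - 4.28
(3) = 10.96*q^3 - 8.61*q^2 - 1.68*q + 0.07
(4) = 2*(2*d^2 + 3*d - 1)/(16*d^2 + 24*d + 9)
(5) = 3*r^2 + 7*sqrt(2)*r + 12*r + 3 + 21*sqrt(2)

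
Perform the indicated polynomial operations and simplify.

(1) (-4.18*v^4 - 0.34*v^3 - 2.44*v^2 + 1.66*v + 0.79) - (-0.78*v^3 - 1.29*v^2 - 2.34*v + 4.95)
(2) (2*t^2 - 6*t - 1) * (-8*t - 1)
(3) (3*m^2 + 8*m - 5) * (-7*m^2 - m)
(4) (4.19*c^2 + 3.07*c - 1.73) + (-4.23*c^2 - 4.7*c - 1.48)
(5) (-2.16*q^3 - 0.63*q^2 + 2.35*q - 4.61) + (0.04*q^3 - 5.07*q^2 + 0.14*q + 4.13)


(1) = -4.18*v^4 + 0.44*v^3 - 1.15*v^2 + 4.0*v - 4.16
(2) = -16*t^3 + 46*t^2 + 14*t + 1
(3) = -21*m^4 - 59*m^3 + 27*m^2 + 5*m
(4) = -0.04*c^2 - 1.63*c - 3.21
(5) = -2.12*q^3 - 5.7*q^2 + 2.49*q - 0.48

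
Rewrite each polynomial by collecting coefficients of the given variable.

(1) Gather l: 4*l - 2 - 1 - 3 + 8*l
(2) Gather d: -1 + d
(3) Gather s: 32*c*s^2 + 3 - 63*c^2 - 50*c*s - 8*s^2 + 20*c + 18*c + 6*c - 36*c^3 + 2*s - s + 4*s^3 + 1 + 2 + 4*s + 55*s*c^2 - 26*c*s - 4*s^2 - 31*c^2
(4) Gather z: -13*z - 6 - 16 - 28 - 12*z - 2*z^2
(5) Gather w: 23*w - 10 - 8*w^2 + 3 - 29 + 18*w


(1) = 12*l - 6
(2) = d - 1
(3) = -36*c^3 - 94*c^2 + 44*c + 4*s^3 + s^2*(32*c - 12) + s*(55*c^2 - 76*c + 5) + 6
(4) = -2*z^2 - 25*z - 50
(5) = -8*w^2 + 41*w - 36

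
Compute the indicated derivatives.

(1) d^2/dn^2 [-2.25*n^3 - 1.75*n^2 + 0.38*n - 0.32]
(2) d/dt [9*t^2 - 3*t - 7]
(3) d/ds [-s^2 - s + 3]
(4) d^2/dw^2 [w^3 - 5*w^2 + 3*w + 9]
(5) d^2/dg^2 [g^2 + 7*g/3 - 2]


(1) = -13.5*n - 3.5
(2) = 18*t - 3
(3) = -2*s - 1
(4) = 6*w - 10
(5) = 2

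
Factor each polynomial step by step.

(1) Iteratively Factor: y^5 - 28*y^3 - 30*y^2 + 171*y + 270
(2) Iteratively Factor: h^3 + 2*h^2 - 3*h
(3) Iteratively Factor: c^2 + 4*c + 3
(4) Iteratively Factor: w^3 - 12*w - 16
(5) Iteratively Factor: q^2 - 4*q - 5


(1) = (y - 3)*(y^4 + 3*y^3 - 19*y^2 - 87*y - 90) = (y - 5)*(y - 3)*(y^3 + 8*y^2 + 21*y + 18) = (y - 5)*(y - 3)*(y + 3)*(y^2 + 5*y + 6) = (y - 5)*(y - 3)*(y + 2)*(y + 3)*(y + 3)
(2) = (h - 1)*(h^2 + 3*h) = h*(h - 1)*(h + 3)
(3) = (c + 3)*(c + 1)
(4) = (w + 2)*(w^2 - 2*w - 8) = (w + 2)^2*(w - 4)
(5) = (q - 5)*(q + 1)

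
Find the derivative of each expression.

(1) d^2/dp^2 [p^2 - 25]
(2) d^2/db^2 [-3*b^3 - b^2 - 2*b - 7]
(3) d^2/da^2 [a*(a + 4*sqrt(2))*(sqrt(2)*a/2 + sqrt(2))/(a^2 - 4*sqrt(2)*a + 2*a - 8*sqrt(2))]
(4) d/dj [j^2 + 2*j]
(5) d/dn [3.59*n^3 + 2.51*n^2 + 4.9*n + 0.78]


(1) = 2
(2) = -18*b - 2
(3) = 64*sqrt(2)/(a^3 - 12*sqrt(2)*a^2 + 96*a - 128*sqrt(2))
(4) = 2*j + 2
(5) = 10.77*n^2 + 5.02*n + 4.9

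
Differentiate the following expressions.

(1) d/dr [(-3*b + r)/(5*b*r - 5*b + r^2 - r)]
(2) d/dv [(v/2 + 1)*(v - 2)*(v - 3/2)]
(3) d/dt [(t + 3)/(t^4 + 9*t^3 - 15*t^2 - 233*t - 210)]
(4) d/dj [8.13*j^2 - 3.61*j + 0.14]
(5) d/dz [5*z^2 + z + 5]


(1) = (5*b*r - 5*b + r^2 - r + (3*b - r)*(5*b + 2*r - 1))/(5*b*r - 5*b + r^2 - r)^2
(2) = 3*v^2/2 - 3*v/2 - 2
(3) = (t^4 + 9*t^3 - 15*t^2 - 233*t - (t + 3)*(4*t^3 + 27*t^2 - 30*t - 233) - 210)/(-t^4 - 9*t^3 + 15*t^2 + 233*t + 210)^2
(4) = 16.26*j - 3.61
(5) = 10*z + 1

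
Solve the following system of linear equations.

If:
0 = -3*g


Then:
g = 0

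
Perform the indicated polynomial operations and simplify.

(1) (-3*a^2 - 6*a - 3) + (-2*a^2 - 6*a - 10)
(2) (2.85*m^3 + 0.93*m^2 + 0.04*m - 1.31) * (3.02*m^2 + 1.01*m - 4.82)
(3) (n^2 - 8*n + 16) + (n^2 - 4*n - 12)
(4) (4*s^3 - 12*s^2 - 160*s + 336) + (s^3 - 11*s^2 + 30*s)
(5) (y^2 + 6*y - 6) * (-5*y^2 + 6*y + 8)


(1) = -5*a^2 - 12*a - 13
(2) = 8.607*m^5 + 5.6871*m^4 - 12.6769*m^3 - 8.3984*m^2 - 1.5159*m + 6.3142
(3) = 2*n^2 - 12*n + 4
(4) = 5*s^3 - 23*s^2 - 130*s + 336
(5) = -5*y^4 - 24*y^3 + 74*y^2 + 12*y - 48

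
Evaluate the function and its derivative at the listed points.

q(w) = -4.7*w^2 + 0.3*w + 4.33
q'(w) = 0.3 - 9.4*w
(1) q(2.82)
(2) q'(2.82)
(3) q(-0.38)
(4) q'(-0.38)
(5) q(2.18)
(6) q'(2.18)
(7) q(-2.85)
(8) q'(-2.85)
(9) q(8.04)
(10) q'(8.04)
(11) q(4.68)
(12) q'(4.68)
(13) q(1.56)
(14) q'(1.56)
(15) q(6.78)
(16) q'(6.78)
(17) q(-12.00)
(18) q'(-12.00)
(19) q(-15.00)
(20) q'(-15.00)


(1) = -32.20
(2) = -26.21
(3) = 3.54
(4) = 3.87
(5) = -17.35
(6) = -20.19
(7) = -34.70
(8) = 27.09
(9) = -297.07
(10) = -75.28
(11) = -97.21
(12) = -43.69
(13) = -6.64
(14) = -14.36
(15) = -209.69
(16) = -63.43
(17) = -676.07
(18) = 113.10
(19) = -1057.67
(20) = 141.30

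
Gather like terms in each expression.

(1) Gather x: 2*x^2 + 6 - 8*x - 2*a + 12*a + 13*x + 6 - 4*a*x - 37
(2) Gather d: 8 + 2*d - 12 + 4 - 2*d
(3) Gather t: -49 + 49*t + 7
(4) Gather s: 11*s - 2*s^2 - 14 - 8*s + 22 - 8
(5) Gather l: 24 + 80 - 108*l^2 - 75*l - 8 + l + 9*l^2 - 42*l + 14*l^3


(1) = 10*a + 2*x^2 + x*(5 - 4*a) - 25
(2) = 0
(3) = 49*t - 42
(4) = -2*s^2 + 3*s
(5) = 14*l^3 - 99*l^2 - 116*l + 96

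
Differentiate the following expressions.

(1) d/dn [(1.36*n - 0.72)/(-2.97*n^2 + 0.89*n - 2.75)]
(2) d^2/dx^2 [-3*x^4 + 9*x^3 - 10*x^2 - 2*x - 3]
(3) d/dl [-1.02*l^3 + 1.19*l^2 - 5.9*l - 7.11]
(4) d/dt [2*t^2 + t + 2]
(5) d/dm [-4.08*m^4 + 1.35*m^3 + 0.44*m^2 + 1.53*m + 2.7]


(1) = (4.0392*n^2 - 4.2768*n - 3.0992)/(8.8209*n^4 - 5.2866*n^3 + 17.1271*n^2 - 4.895*n + 7.5625)
(2) = -36*x^2 + 54*x - 20
(3) = -3.06*l^2 + 2.38*l - 5.9
(4) = 4*t + 1
(5) = -16.32*m^3 + 4.05*m^2 + 0.88*m + 1.53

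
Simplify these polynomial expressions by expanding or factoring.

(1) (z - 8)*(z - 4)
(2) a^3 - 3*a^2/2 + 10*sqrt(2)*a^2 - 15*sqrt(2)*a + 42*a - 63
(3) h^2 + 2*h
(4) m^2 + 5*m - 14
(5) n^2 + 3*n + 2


(1) = z^2 - 12*z + 32
(2) = (a - 3/2)*(a + 3*sqrt(2))*(a + 7*sqrt(2))
(3) = h*(h + 2)
(4) = (m - 2)*(m + 7)
(5) = (n + 1)*(n + 2)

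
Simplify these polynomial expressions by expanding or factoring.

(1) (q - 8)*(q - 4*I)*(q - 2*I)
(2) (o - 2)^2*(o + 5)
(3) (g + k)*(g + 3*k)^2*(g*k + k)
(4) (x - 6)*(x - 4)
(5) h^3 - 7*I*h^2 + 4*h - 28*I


(1) = q^3 - 8*q^2 - 6*I*q^2 - 8*q + 48*I*q + 64
(2) = o^3 + o^2 - 16*o + 20
(3) = g^4*k + 7*g^3*k^2 + g^3*k + 15*g^2*k^3 + 7*g^2*k^2 + 9*g*k^4 + 15*g*k^3 + 9*k^4
(4) = x^2 - 10*x + 24
(5) = (h - 7*I)*(h - 2*I)*(h + 2*I)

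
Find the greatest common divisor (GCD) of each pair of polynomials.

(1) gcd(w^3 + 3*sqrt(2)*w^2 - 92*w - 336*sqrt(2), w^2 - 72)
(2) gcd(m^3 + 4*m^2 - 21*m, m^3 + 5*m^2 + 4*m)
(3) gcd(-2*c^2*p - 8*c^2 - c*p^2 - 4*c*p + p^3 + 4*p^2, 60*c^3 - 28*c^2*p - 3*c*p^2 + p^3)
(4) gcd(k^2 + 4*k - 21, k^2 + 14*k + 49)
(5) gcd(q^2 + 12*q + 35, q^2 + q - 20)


(1) = gcd((w - 7*sqrt(2))*(w + 4*sqrt(2))*(w + 6*sqrt(2)), (w - 6*sqrt(2))*(w + 6*sqrt(2))) = w + 6*sqrt(2)
(2) = m
(3) = -2*c + p
(4) = gcd((k - 3)*(k + 7), (k + 7)^2) = k + 7
(5) = q + 5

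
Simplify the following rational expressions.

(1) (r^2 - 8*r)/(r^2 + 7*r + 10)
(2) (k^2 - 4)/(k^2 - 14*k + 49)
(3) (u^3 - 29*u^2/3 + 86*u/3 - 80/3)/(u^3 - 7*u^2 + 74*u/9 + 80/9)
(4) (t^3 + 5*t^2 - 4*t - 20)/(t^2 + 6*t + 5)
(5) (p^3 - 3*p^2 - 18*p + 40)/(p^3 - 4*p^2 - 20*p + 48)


(1) = (r^2 - 8*r)/(r^2 + 7*r + 10)
(2) = (k^2 - 4)/(k^2 - 14*k + 49)
(3) = (3*u - 6)/(3*u + 2)
(4) = (t^2 - 4)/(t + 1)
(5) = (p - 5)/(p - 6)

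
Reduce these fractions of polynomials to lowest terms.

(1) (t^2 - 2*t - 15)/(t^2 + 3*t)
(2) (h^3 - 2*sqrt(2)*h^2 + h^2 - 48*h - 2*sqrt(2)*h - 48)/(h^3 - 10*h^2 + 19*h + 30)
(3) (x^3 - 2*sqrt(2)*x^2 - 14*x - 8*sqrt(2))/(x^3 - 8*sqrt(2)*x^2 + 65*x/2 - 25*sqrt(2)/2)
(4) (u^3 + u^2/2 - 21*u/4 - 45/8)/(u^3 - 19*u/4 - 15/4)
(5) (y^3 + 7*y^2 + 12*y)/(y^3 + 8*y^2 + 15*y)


(1) = (t - 5)/t
(2) = (h^2 - 2*sqrt(2)*h - 48)/(h^2 - 11*h + 30)
(3) = (2*x^3 - 4*sqrt(2)*x^2 - 28*x - 16*sqrt(2))/(2*x^3 - 16*sqrt(2)*x^2 + 65*x - 25*sqrt(2))
(4) = (2*u + 3)/(2*u + 2)
(5) = (y + 4)/(y + 5)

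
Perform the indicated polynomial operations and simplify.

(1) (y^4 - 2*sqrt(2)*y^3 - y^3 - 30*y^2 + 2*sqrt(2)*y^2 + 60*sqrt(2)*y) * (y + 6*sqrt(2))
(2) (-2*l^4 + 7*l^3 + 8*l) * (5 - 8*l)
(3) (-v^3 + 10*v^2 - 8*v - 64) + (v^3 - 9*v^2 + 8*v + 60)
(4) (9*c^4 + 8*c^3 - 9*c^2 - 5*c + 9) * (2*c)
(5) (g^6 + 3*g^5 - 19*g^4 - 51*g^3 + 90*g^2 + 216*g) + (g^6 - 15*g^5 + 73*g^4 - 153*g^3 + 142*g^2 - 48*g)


(1) = y^5 - y^4 + 4*sqrt(2)*y^4 - 54*y^3 - 4*sqrt(2)*y^3 - 120*sqrt(2)*y^2 + 24*y^2 + 720*y
(2) = 16*l^5 - 66*l^4 + 35*l^3 - 64*l^2 + 40*l
(3) = v^2 - 4
(4) = 18*c^5 + 16*c^4 - 18*c^3 - 10*c^2 + 18*c
(5) = 2*g^6 - 12*g^5 + 54*g^4 - 204*g^3 + 232*g^2 + 168*g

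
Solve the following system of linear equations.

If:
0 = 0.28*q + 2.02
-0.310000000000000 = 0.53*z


Then:
q = -7.21
z = -0.58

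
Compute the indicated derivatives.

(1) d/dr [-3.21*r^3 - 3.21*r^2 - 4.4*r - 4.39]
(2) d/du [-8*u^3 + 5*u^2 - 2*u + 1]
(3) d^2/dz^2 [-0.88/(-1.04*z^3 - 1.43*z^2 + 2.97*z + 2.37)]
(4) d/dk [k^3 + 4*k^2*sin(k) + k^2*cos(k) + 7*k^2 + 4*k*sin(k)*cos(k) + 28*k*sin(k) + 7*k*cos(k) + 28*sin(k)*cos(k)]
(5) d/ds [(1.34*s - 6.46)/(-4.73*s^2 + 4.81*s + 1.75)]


(1) = -9.63*r^2 - 6.42*r - 4.4
(2) = -24*u^2 + 10*u - 2
(3) = (-(5.4912*z + 2.5168)*(1.04*z^3 + 1.43*z^2 - 2.97*z - 2.37) + 0.88*(3.12*z^2 + 2.86*z - 2.97)*(6.24*z^2 + 5.72*z - 5.94))/(1.04*z^3 + 1.43*z^2 - 2.97*z - 2.37)^3
(4) = -k^2*sin(k) + 4*k^2*cos(k) + 3*k^2 + k*sin(k) + 30*k*cos(k) + 4*k*cos(2*k) + 14*k + 28*sin(k) + 2*sin(2*k) + 7*cos(k) + 28*cos(2*k)
(5) = (6.3382*s^2 - 61.1116*s + 33.4176)/(22.3729*s^4 - 45.5026*s^3 + 6.5811*s^2 + 16.835*s + 3.0625)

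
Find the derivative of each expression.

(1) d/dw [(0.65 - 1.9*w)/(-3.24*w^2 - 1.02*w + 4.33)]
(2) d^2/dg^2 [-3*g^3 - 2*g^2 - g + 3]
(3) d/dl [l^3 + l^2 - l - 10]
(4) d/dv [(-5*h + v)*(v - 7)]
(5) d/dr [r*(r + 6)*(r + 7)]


(1) = (-6.156*w^2 + 4.212*w - 7.564)/(10.4976*w^4 + 6.6096*w^3 - 27.018*w^2 - 8.8332*w + 18.7489)
(2) = -18*g - 4
(3) = 3*l^2 + 2*l - 1
(4) = -5*h + 2*v - 7
(5) = 3*r^2 + 26*r + 42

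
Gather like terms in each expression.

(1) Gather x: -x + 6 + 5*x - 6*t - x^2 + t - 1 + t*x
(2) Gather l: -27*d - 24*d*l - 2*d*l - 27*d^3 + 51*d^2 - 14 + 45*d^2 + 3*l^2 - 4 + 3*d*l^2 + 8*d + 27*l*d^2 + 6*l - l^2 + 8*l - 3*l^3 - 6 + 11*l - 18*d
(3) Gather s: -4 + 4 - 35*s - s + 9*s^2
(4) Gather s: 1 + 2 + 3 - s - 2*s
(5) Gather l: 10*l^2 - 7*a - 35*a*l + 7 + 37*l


(1) = -5*t - x^2 + x*(t + 4) + 5
(2) = -27*d^3 + 96*d^2 - 37*d - 3*l^3 + l^2*(3*d + 2) + l*(27*d^2 - 26*d + 25) - 24
(3) = 9*s^2 - 36*s
(4) = 6 - 3*s
(5) = -7*a + 10*l^2 + l*(37 - 35*a) + 7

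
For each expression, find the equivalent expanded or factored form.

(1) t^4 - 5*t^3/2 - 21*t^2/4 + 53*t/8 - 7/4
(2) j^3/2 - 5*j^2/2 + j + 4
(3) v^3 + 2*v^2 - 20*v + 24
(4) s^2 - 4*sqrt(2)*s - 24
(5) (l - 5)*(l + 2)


(1) = (t - 7/2)*(t - 1/2)^2*(t + 2)
(2) = (j/2 + 1/2)*(j - 4)*(j - 2)
(3) = (v - 2)^2*(v + 6)
(4) = (s - 6*sqrt(2))*(s + 2*sqrt(2))
(5) = l^2 - 3*l - 10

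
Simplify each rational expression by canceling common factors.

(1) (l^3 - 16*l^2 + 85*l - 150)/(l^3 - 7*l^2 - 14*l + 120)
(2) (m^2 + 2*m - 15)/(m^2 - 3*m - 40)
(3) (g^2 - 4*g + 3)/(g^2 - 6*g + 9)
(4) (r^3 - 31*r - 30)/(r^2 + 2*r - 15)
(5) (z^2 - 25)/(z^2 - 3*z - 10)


(1) = (l - 5)/(l + 4)
(2) = (m - 3)/(m - 8)
(3) = (g - 1)/(g - 3)
(4) = (r^2 - 5*r - 6)/(r - 3)
(5) = (z + 5)/(z + 2)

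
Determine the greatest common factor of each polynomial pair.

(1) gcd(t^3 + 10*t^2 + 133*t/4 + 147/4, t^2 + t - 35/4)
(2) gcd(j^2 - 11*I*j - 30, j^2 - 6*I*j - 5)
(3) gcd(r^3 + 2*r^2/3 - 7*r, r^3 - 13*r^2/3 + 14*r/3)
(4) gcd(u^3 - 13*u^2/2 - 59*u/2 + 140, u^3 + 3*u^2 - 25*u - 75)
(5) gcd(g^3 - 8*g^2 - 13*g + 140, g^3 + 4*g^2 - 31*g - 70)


(1) = t + 7/2
(2) = gcd((j - 6*I)*(j - 5*I), (j - 5*I)*(j - I)) = j - 5*I
(3) = r^2 - 7*r/3
(4) = gcd((u - 8)*(u - 7/2)*(u + 5), (u - 5)*(u + 3)*(u + 5)) = u + 5
(5) = g - 5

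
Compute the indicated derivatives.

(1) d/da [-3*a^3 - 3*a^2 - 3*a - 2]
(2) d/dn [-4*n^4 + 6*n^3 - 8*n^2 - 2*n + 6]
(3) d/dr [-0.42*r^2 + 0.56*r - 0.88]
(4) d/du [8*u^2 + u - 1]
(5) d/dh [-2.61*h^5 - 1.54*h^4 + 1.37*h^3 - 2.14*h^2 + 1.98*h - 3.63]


(1) = -9*a^2 - 6*a - 3
(2) = -16*n^3 + 18*n^2 - 16*n - 2
(3) = 0.56 - 0.84*r
(4) = 16*u + 1
(5) = -13.05*h^4 - 6.16*h^3 + 4.11*h^2 - 4.28*h + 1.98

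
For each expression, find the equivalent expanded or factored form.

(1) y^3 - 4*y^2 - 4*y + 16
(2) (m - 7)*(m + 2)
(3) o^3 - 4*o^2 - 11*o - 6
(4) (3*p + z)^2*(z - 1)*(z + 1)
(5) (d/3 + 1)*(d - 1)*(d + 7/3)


(1) = (y - 4)*(y - 2)*(y + 2)
(2) = m^2 - 5*m - 14
(3) = (o - 6)*(o + 1)^2
(4) = 9*p^2*z^2 - 9*p^2 + 6*p*z^3 - 6*p*z + z^4 - z^2
(5) = d^3/3 + 13*d^2/9 + 5*d/9 - 7/3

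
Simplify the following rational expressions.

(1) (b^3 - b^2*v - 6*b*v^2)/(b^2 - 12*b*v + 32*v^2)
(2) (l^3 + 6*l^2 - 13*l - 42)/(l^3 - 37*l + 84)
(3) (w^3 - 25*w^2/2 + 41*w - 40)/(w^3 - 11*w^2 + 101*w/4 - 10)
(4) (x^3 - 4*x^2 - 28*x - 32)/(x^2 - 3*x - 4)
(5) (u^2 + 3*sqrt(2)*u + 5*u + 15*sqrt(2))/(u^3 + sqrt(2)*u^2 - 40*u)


(1) = (b^3 - b^2*v - 6*b*v^2)/(b^2 - 12*b*v + 32*v^2)
(2) = (l + 2)/(l - 4)
(3) = (2*w - 4)/(2*w - 1)
(4) = (x^3 - 4*x^2 - 28*x - 32)/(x^2 - 3*x - 4)
(5) = (u^2 + u*(3*sqrt(2) + 5) + 15*sqrt(2))/(u^3 + sqrt(2)*u^2 - 40*u)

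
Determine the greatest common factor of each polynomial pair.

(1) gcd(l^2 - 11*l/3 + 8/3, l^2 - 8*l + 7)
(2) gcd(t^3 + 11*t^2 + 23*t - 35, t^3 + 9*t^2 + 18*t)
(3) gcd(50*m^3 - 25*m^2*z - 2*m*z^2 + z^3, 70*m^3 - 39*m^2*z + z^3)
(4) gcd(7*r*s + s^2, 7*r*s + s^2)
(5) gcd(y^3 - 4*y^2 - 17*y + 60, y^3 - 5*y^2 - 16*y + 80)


(1) = l - 1
(2) = 1
(3) = 10*m^2 - 7*m*z + z^2
(4) = gcd(s*(7*r + s), s*(7*r + s)) = 7*r*s + s^2
(5) = y^2 - y - 20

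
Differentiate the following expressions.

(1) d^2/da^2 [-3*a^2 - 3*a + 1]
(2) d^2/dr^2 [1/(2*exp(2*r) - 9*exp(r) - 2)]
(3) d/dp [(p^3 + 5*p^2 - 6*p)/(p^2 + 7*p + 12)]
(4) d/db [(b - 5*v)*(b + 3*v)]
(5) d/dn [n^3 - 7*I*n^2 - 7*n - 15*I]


(1) = -6
(2) = ((9 - 8*exp(r))*(-2*exp(2*r) + 9*exp(r) + 2) - 2*(4*exp(r) - 9)^2*exp(r))*exp(r)/(-2*exp(2*r) + 9*exp(r) + 2)^3
(3) = (p^4 + 14*p^3 + 77*p^2 + 120*p - 72)/(p^4 + 14*p^3 + 73*p^2 + 168*p + 144)
(4) = 2*b - 2*v
(5) = 3*n^2 - 14*I*n - 7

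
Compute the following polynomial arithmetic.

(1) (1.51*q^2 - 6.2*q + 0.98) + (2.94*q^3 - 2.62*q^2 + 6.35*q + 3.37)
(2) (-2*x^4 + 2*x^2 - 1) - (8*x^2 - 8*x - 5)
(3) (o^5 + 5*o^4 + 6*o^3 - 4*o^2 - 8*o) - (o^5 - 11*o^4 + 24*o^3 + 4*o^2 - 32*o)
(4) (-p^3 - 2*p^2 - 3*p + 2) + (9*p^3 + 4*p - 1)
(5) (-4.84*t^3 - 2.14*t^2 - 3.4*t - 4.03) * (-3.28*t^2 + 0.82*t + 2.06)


(1) = 2.94*q^3 - 1.11*q^2 + 0.15*q + 4.35
(2) = -2*x^4 - 6*x^2 + 8*x + 4
(3) = 16*o^4 - 18*o^3 - 8*o^2 + 24*o
(4) = 8*p^3 - 2*p^2 + p + 1
(5) = 15.8752*t^5 + 3.0504*t^4 - 0.5732*t^3 + 6.022*t^2 - 10.3086*t - 8.3018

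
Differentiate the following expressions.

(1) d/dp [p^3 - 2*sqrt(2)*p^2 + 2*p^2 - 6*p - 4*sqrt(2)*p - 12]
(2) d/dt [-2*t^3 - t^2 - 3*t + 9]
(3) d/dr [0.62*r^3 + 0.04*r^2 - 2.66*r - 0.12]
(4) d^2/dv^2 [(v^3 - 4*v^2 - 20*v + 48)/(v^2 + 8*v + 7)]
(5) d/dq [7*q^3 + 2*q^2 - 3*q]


(1) = 3*p^2 - 4*sqrt(2)*p + 4*p - 6 - 4*sqrt(2)
(2) = -6*t^2 - 2*t - 3
(3) = 1.86*r^2 + 0.08*r - 2.66
(4) = 6*(23*v^3 + 132*v^2 + 573*v + 1220)/(v^6 + 24*v^5 + 213*v^4 + 848*v^3 + 1491*v^2 + 1176*v + 343)
(5) = 21*q^2 + 4*q - 3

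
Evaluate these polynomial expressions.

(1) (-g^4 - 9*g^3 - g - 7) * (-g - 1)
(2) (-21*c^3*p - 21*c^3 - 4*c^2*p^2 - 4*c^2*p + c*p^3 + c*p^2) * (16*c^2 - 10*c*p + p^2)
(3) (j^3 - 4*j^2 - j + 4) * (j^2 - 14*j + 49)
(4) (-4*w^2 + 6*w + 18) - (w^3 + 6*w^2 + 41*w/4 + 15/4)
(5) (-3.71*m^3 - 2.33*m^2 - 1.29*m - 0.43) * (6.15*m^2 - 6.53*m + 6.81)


(1) = g^5 + 10*g^4 + 9*g^3 + g^2 + 8*g + 7
(2) = -336*c^5*p - 336*c^5 + 146*c^4*p^2 + 146*c^4*p + 35*c^3*p^3 + 35*c^3*p^2 - 14*c^2*p^4 - 14*c^2*p^3 + c*p^5 + c*p^4
(3) = j^5 - 18*j^4 + 104*j^3 - 178*j^2 - 105*j + 196
(4) = -w^3 - 10*w^2 - 17*w/4 + 57/4
(5) = -22.8165*m^5 + 9.8968*m^4 - 17.9837*m^3 - 10.0881*m^2 - 5.977*m - 2.9283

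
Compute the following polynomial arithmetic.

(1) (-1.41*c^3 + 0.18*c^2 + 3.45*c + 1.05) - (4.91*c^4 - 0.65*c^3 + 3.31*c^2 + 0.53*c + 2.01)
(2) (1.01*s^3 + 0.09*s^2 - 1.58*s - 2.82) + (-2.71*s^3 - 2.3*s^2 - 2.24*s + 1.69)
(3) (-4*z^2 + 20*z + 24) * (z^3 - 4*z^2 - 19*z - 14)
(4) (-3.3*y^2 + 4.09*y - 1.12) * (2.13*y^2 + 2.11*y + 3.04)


(1) = -4.91*c^4 - 0.76*c^3 - 3.13*c^2 + 2.92*c - 0.96
(2) = -1.7*s^3 - 2.21*s^2 - 3.82*s - 1.13
(3) = -4*z^5 + 36*z^4 + 20*z^3 - 420*z^2 - 736*z - 336
(4) = -7.029*y^4 + 1.7487*y^3 - 3.7877*y^2 + 10.0704*y - 3.4048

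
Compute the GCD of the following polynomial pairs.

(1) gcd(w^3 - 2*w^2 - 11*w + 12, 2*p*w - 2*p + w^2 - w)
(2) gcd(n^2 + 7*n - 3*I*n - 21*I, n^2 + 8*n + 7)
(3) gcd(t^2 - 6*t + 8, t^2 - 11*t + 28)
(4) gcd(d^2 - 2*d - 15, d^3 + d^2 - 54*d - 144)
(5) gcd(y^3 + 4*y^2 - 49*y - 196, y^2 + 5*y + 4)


(1) = gcd((w - 4)*(w - 1)*(w + 3), (2*p + w)*(w - 1)) = w - 1
(2) = n + 7
(3) = t - 4
(4) = d + 3
(5) = y + 4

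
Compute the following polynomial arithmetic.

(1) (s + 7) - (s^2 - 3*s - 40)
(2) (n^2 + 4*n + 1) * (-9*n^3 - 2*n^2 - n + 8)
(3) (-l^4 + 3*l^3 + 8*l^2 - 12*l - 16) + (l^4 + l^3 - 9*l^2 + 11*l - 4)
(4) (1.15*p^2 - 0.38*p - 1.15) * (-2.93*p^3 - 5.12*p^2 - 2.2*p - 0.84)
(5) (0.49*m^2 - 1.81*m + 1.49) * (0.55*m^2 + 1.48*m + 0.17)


(1) = -s^2 + 4*s + 47
(2) = -9*n^5 - 38*n^4 - 18*n^3 + 2*n^2 + 31*n + 8
(3) = 4*l^3 - l^2 - l - 20
(4) = -3.3695*p^5 - 4.7746*p^4 + 2.7851*p^3 + 5.758*p^2 + 2.8492*p + 0.966
(5) = 0.2695*m^4 - 0.2703*m^3 - 1.776*m^2 + 1.8975*m + 0.2533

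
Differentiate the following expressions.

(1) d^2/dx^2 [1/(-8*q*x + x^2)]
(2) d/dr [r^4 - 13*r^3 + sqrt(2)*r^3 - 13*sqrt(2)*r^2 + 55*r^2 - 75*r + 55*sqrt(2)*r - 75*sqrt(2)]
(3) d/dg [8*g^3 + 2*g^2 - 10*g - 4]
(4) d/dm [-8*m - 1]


(1) = 2*(-x*(8*q - x) - 4*(4*q - x)^2)/(x^3*(8*q - x)^3)
(2) = 4*r^3 - 39*r^2 + 3*sqrt(2)*r^2 - 26*sqrt(2)*r + 110*r - 75 + 55*sqrt(2)
(3) = 24*g^2 + 4*g - 10
(4) = -8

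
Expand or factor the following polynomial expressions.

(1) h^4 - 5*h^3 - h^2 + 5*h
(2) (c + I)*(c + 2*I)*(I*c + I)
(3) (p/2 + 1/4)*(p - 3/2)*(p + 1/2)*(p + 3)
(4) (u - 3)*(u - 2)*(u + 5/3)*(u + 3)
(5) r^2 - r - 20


(1) = h*(h - 5)*(h - 1)*(h + 1)
(2) = I*c^3 - 3*c^2 + I*c^2 - 3*c - 2*I*c - 2*I
(3) = p^4/2 + 5*p^3/4 - 11*p^2/8 - 33*p/16 - 9/16
(4) = u^4 - u^3/3 - 37*u^2/3 + 3*u + 30
(5) = (r - 5)*(r + 4)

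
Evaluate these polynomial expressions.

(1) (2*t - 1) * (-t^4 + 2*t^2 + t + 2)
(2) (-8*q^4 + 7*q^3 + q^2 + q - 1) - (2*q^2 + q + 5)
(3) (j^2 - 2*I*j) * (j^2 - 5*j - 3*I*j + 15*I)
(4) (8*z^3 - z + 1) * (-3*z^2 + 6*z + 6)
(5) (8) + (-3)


(1) = -2*t^5 + t^4 + 4*t^3 + 3*t - 2
(2) = -8*q^4 + 7*q^3 - q^2 - 6
(3) = j^4 - 5*j^3 - 5*I*j^3 - 6*j^2 + 25*I*j^2 + 30*j
(4) = -24*z^5 + 48*z^4 + 51*z^3 - 9*z^2 + 6
(5) = 5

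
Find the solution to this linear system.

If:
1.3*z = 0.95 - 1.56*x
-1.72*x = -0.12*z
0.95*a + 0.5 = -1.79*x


Then:
a = -0.61
x = 0.05
z = 0.67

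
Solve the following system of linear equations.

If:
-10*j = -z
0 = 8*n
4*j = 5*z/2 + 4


Then:
j = -4/21
n = 0
z = -40/21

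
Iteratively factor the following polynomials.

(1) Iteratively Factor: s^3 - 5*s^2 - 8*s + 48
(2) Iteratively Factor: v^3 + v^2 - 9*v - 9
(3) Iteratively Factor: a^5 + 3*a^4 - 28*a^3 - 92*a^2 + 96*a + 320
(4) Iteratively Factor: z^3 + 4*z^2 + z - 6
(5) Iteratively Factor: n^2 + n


(1) = (s - 4)*(s^2 - s - 12) = (s - 4)*(s + 3)*(s - 4)
(2) = (v - 3)*(v^2 + 4*v + 3) = (v - 3)*(v + 1)*(v + 3)
(3) = (a + 4)*(a^4 - a^3 - 24*a^2 + 4*a + 80) = (a + 4)^2*(a^3 - 5*a^2 - 4*a + 20) = (a + 2)*(a + 4)^2*(a^2 - 7*a + 10) = (a - 2)*(a + 2)*(a + 4)^2*(a - 5)
(4) = (z + 3)*(z^2 + z - 2) = (z - 1)*(z + 3)*(z + 2)
(5) = (n)*(n + 1)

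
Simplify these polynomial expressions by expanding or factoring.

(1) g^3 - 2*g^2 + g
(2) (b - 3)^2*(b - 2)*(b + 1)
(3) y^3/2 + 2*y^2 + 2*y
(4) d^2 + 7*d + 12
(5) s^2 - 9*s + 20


(1) = g*(g - 1)^2
(2) = b^4 - 7*b^3 + 13*b^2 + 3*b - 18
(3) = y*(y/2 + 1)*(y + 2)
(4) = (d + 3)*(d + 4)
(5) = (s - 5)*(s - 4)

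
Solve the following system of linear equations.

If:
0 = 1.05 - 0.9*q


Then:
q = 1.17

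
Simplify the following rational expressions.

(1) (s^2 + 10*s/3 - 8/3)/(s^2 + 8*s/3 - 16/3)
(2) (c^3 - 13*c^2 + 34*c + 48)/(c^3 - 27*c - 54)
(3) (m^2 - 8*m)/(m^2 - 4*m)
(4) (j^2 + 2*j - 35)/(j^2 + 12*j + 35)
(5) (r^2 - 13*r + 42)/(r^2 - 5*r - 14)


(1) = (3*s - 2)/(3*s - 4)
(2) = (c^2 - 7*c - 8)/(c^2 + 6*c + 9)
(3) = (m - 8)/(m - 4)
(4) = (j - 5)/(j + 5)
(5) = (r - 6)/(r + 2)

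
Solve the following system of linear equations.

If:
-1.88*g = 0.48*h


Then:
g = -0.25531914893617*h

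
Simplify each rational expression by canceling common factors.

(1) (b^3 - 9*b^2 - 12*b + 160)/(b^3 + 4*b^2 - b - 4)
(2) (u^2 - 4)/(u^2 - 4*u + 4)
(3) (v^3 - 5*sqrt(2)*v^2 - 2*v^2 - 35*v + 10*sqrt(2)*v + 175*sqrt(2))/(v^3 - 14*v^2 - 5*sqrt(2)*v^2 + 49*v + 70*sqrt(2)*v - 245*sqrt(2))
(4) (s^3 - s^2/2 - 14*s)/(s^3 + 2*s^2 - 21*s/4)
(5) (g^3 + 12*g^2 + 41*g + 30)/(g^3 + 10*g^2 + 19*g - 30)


(1) = (b^2 - 13*b + 40)/(b^2 - 1)
(2) = (u + 2)/(u - 2)
(3) = (v + 5)/(v - 7)
(4) = (2*s - 8)/(2*s - 3)
(5) = (g + 1)/(g - 1)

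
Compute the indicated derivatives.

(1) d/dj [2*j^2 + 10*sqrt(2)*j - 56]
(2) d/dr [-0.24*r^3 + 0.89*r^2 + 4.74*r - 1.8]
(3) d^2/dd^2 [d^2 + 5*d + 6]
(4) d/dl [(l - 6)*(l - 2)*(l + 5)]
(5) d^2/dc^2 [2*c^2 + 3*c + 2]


(1) = 4*j + 10*sqrt(2)
(2) = -0.72*r^2 + 1.78*r + 4.74
(3) = 2
(4) = 3*l^2 - 6*l - 28
(5) = 4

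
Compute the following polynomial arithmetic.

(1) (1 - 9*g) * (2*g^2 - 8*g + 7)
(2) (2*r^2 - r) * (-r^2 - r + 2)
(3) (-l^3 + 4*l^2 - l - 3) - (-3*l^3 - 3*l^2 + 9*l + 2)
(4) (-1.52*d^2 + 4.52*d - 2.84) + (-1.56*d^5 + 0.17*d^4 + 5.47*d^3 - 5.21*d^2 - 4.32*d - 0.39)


(1) = -18*g^3 + 74*g^2 - 71*g + 7
(2) = -2*r^4 - r^3 + 5*r^2 - 2*r
(3) = 2*l^3 + 7*l^2 - 10*l - 5
(4) = -1.56*d^5 + 0.17*d^4 + 5.47*d^3 - 6.73*d^2 + 0.2*d - 3.23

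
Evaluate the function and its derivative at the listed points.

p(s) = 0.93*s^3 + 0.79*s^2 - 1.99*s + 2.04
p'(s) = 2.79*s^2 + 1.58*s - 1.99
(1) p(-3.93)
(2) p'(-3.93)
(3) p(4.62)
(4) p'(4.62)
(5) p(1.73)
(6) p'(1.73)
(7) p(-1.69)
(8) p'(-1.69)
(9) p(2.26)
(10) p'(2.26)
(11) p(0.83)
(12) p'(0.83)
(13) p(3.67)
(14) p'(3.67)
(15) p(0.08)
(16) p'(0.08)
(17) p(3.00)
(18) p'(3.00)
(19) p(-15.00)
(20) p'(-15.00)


(1) = -34.39
(2) = 34.89
(3) = 101.42
(4) = 64.86
(5) = 5.78
(6) = 9.09
(7) = 3.17
(8) = 3.31
(9) = 12.31
(10) = 15.83
(11) = 1.46
(12) = 1.24
(13) = 51.35
(14) = 41.39
(15) = 1.89
(16) = -1.85
(17) = 28.29
(18) = 27.86
(19) = -2929.11
(20) = 602.06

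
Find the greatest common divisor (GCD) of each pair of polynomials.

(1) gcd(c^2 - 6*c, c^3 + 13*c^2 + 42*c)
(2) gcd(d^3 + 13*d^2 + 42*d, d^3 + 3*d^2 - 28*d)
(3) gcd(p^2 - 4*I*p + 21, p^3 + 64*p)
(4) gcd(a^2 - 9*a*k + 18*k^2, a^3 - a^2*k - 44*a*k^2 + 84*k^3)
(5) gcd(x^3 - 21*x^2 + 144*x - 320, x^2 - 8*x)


(1) = gcd(c*(c - 6), c*(c + 6)*(c + 7)) = c
(2) = d^2 + 7*d
(3) = gcd((p - 7*I)*(p + 3*I), p*(p - 8*I)*(p + 8*I)) = 1
(4) = a - 6*k
(5) = x - 8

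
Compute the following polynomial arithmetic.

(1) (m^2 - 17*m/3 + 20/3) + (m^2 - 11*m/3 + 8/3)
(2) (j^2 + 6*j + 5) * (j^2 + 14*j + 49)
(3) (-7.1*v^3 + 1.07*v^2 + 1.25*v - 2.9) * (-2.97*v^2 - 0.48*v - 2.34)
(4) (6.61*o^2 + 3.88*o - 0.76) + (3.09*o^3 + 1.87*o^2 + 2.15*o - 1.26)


(1) = 2*m^2 - 28*m/3 + 28/3
(2) = j^4 + 20*j^3 + 138*j^2 + 364*j + 245
(3) = 21.087*v^5 + 0.2301*v^4 + 12.3879*v^3 + 5.5092*v^2 - 1.533*v + 6.786
(4) = 3.09*o^3 + 8.48*o^2 + 6.03*o - 2.02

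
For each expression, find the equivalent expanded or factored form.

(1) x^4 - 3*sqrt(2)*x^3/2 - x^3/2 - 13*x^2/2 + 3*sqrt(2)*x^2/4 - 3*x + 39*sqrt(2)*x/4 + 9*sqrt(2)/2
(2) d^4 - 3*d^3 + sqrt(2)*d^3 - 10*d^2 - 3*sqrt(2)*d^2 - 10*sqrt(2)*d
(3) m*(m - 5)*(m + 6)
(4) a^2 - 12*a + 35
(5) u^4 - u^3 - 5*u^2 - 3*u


(1) = (x - 3)*(x + 1/2)*(x + 2)*(x - 3*sqrt(2)/2)
(2) = d*(d - 5)*(d + 2)*(d + sqrt(2))
(3) = m^3 + m^2 - 30*m
(4) = (a - 7)*(a - 5)
(5) = u*(u - 3)*(u + 1)^2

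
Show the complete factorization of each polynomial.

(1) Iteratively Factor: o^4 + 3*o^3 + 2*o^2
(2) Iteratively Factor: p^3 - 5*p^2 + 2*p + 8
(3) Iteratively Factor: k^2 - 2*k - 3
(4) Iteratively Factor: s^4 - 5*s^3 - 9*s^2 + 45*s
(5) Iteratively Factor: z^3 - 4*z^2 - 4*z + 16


(1) = (o)*(o^3 + 3*o^2 + 2*o) = o^2*(o^2 + 3*o + 2) = o^2*(o + 2)*(o + 1)
(2) = (p - 4)*(p^2 - p - 2) = (p - 4)*(p + 1)*(p - 2)
(3) = (k + 1)*(k - 3)
(4) = (s - 5)*(s^3 - 9*s) = (s - 5)*(s - 3)*(s^2 + 3*s) = s*(s - 5)*(s - 3)*(s + 3)
(5) = (z - 2)*(z^2 - 2*z - 8) = (z - 2)*(z + 2)*(z - 4)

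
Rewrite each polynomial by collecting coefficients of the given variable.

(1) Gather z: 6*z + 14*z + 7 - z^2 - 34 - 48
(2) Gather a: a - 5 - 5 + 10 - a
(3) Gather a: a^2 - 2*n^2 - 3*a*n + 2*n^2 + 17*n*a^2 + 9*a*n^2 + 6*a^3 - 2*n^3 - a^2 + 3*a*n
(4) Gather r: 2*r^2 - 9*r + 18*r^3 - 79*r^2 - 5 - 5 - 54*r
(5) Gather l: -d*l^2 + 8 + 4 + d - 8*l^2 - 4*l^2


(1) = -z^2 + 20*z - 75
(2) = 0
(3) = 6*a^3 + 17*a^2*n + 9*a*n^2 - 2*n^3
(4) = 18*r^3 - 77*r^2 - 63*r - 10
(5) = d + l^2*(-d - 12) + 12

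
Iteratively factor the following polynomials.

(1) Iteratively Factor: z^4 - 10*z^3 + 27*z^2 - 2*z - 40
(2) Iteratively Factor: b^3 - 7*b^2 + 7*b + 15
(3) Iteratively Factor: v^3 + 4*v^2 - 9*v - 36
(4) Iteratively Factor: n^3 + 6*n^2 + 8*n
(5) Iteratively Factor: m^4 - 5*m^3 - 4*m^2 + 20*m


(1) = (z - 2)*(z^3 - 8*z^2 + 11*z + 20) = (z - 4)*(z - 2)*(z^2 - 4*z - 5) = (z - 4)*(z - 2)*(z + 1)*(z - 5)
(2) = (b + 1)*(b^2 - 8*b + 15) = (b - 3)*(b + 1)*(b - 5)
(3) = (v - 3)*(v^2 + 7*v + 12) = (v - 3)*(v + 3)*(v + 4)
(4) = (n)*(n^2 + 6*n + 8) = n*(n + 4)*(n + 2)
(5) = (m - 5)*(m^3 - 4*m) = (m - 5)*(m - 2)*(m^2 + 2*m) = (m - 5)*(m - 2)*(m + 2)*(m)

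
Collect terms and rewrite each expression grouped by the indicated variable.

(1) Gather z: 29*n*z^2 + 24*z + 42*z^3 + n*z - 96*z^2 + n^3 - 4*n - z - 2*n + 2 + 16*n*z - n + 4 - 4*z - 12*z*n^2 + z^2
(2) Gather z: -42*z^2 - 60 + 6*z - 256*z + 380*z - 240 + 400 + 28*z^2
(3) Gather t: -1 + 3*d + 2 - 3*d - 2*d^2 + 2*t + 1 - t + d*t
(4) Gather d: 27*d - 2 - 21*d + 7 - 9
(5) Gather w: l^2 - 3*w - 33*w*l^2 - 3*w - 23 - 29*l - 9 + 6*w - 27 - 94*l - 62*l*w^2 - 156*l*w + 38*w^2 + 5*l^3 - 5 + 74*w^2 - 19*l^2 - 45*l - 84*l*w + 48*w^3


(1) = n^3 - 7*n + 42*z^3 + z^2*(29*n - 95) + z*(-12*n^2 + 17*n + 19) + 6
(2) = -14*z^2 + 130*z + 100
(3) = -2*d^2 + t*(d + 1) + 2
(4) = 6*d - 4
(5) = 5*l^3 - 18*l^2 - 168*l + 48*w^3 + w^2*(112 - 62*l) + w*(-33*l^2 - 240*l) - 64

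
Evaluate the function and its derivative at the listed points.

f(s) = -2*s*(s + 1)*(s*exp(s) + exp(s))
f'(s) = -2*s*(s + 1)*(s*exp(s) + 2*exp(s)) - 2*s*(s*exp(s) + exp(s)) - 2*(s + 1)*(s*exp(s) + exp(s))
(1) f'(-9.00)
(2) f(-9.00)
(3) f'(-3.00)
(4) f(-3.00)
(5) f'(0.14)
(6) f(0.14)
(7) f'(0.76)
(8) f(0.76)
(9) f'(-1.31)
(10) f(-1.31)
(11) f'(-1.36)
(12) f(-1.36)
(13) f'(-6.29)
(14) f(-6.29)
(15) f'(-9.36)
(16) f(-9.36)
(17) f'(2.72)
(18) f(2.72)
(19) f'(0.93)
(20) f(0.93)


(1) = 0.09
(2) = 0.14
(3) = -0.40
(4) = 1.19
(5) = -4.14
(6) = -0.42
(7) = -34.76
(8) = -10.07
(9) = -0.42
(10) = 0.07
(11) = -0.48
(12) = 0.09
(13) = 0.30
(14) = 0.65
(15) = 0.07
(16) = 0.11
(17) = -2177.33
(18) = -1142.79
(19) = -54.64
(20) = -17.56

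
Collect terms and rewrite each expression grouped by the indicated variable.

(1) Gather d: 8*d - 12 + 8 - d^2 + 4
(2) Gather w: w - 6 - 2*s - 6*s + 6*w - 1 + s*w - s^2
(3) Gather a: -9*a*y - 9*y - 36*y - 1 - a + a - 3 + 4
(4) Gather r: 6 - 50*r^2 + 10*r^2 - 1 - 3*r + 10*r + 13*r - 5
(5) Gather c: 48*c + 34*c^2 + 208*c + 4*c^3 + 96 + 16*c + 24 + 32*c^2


(1) = -d^2 + 8*d
(2) = -s^2 - 8*s + w*(s + 7) - 7
(3) = -9*a*y - 45*y
(4) = -40*r^2 + 20*r
(5) = 4*c^3 + 66*c^2 + 272*c + 120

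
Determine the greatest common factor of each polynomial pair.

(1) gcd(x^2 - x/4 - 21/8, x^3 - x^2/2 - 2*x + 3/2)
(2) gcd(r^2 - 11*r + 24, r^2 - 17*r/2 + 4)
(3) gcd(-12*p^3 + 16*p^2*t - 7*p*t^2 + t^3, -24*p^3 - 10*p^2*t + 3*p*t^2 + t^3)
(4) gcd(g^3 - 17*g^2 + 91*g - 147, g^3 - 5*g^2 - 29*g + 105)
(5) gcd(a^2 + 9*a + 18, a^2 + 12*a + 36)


(1) = x + 3/2
(2) = gcd((r - 8)*(r - 3), (r - 8)*(r - 1/2)) = r - 8
(3) = 3*p - t
(4) = g^2 - 10*g + 21
(5) = gcd((a + 3)*(a + 6), (a + 6)^2) = a + 6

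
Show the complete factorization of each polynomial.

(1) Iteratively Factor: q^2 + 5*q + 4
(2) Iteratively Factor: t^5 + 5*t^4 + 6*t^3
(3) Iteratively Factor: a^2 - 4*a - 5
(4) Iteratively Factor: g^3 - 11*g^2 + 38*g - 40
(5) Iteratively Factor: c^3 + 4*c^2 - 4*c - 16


(1) = (q + 1)*(q + 4)
(2) = (t + 2)*(t^4 + 3*t^3) = t*(t + 2)*(t^3 + 3*t^2) = t^2*(t + 2)*(t^2 + 3*t) = t^3*(t + 2)*(t + 3)
(3) = (a + 1)*(a - 5)
(4) = (g - 2)*(g^2 - 9*g + 20) = (g - 4)*(g - 2)*(g - 5)
(5) = (c + 2)*(c^2 + 2*c - 8) = (c - 2)*(c + 2)*(c + 4)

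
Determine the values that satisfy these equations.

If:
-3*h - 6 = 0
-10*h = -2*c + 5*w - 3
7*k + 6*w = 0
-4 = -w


Then:
c = -3/2
h = -2
k = -24/7
w = 4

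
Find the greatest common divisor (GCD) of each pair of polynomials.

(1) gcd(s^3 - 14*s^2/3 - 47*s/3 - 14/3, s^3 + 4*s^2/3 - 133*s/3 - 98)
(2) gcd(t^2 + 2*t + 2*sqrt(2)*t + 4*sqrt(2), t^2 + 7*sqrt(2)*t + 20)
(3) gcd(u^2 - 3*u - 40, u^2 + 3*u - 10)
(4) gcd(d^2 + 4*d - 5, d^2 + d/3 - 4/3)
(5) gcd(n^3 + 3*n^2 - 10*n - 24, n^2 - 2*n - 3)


(1) = gcd((s - 7)*(s + 1/3)*(s + 2), (s - 7)*(s + 7/3)*(s + 6)) = s - 7
(2) = t + 2*sqrt(2)
(3) = u + 5
(4) = gcd((d - 1)*(d + 5), (d - 1)*(d + 4/3)) = d - 1
(5) = gcd((n - 3)*(n + 2)*(n + 4), (n - 3)*(n + 1)) = n - 3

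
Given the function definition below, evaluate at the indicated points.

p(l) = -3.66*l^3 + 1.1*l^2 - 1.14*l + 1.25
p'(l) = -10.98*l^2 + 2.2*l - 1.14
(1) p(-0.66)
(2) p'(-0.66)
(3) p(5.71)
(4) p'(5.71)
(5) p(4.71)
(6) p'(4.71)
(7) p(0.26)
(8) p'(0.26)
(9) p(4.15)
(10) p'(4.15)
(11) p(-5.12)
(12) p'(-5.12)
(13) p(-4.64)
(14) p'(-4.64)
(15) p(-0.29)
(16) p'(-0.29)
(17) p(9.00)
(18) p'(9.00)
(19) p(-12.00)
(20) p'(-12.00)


(1) = 3.53
(2) = -7.37
(3) = -650.77
(4) = -346.57
(5) = -362.14
(6) = -234.36
(7) = 0.96
(8) = -1.31
(9) = -246.13
(10) = -181.11
(11) = 527.16
(12) = -300.24
(13) = 395.85
(14) = -247.74
(15) = 1.76
(16) = -2.70
(17) = -2588.05
(18) = -870.72
(19) = 6497.81
(20) = -1608.66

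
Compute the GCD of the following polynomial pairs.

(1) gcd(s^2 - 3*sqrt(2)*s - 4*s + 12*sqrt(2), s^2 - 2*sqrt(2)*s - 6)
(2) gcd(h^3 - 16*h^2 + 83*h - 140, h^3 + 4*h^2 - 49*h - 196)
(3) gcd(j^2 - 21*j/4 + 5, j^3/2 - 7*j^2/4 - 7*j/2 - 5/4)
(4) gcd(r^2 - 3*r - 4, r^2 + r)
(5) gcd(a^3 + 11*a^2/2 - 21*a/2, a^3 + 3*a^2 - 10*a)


(1) = gcd((s - 4)*(s - 3*sqrt(2)), (s - 3*sqrt(2))*(s + sqrt(2))) = s - 3*sqrt(2)
(2) = h - 7
(3) = gcd((j - 4)*(j - 5/4), (j/2 + 1/4)*(j - 5)*(j + 1)) = 1
(4) = gcd((r - 4)*(r + 1), r*(r + 1)) = r + 1
(5) = a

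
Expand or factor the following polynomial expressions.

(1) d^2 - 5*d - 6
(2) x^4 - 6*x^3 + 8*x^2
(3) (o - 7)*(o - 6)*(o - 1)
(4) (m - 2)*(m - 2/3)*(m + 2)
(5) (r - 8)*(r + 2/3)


(1) = (d - 6)*(d + 1)
(2) = x^2*(x - 4)*(x - 2)
(3) = o^3 - 14*o^2 + 55*o - 42
(4) = m^3 - 2*m^2/3 - 4*m + 8/3
(5) = r^2 - 22*r/3 - 16/3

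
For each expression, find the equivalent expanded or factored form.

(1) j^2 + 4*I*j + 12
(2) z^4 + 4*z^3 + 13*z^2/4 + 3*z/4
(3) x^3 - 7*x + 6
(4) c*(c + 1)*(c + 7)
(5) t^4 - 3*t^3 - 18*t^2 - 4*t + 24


(1) = (j - 2*I)*(j + 6*I)
(2) = z*(z + 1/2)^2*(z + 3)
(3) = (x - 2)*(x - 1)*(x + 3)
(4) = c^3 + 8*c^2 + 7*c
(5) = (t - 6)*(t - 1)*(t + 2)^2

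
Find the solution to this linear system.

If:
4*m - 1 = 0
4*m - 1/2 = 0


Then:
No Solution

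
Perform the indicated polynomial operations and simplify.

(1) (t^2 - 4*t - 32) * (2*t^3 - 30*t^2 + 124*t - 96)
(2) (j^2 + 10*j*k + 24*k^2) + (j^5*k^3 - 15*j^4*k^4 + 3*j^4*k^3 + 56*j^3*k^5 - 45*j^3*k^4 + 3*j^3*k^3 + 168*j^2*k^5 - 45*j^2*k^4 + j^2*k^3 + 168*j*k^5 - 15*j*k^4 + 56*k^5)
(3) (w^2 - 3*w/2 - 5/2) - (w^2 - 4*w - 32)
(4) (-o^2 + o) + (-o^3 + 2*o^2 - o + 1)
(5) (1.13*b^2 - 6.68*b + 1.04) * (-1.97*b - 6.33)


(1) = 2*t^5 - 38*t^4 + 180*t^3 + 368*t^2 - 3584*t + 3072
(2) = j^5*k^3 - 15*j^4*k^4 + 3*j^4*k^3 + 56*j^3*k^5 - 45*j^3*k^4 + 3*j^3*k^3 + 168*j^2*k^5 - 45*j^2*k^4 + j^2*k^3 + j^2 + 168*j*k^5 - 15*j*k^4 + 10*j*k + 56*k^5 + 24*k^2
(3) = 5*w/2 + 59/2
(4) = -o^3 + o^2 + 1
(5) = -2.2261*b^3 + 6.0067*b^2 + 40.2356*b - 6.5832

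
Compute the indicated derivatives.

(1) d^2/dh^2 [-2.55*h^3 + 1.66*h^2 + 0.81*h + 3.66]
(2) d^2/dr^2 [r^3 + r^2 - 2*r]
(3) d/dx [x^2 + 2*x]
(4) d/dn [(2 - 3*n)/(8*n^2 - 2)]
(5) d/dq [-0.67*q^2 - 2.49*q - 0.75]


(1) = 3.32 - 15.3*h
(2) = 6*r + 2
(3) = 2*x + 2
(4) = (12*n^2 - 16*n + 3)/(2*(16*n^4 - 8*n^2 + 1))
(5) = -1.34*q - 2.49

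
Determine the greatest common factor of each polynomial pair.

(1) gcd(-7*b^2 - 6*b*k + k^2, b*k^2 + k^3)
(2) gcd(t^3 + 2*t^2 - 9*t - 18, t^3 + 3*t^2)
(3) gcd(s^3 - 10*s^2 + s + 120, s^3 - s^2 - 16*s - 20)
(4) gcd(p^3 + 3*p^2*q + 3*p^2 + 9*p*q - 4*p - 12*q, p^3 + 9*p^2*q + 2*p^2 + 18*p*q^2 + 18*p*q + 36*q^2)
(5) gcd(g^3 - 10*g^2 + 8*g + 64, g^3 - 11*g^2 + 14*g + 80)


(1) = gcd((-7*b + k)*(b + k), k^2*(b + k)) = b + k
(2) = gcd((t - 3)*(t + 2)*(t + 3), t^2*(t + 3)) = t + 3
(3) = s - 5
(4) = gcd((p - 1)*(p + 4)*(p + 3*q), (p + 2)*(p + 3*q)*(p + 6*q)) = p + 3*q
(5) = g^2 - 6*g - 16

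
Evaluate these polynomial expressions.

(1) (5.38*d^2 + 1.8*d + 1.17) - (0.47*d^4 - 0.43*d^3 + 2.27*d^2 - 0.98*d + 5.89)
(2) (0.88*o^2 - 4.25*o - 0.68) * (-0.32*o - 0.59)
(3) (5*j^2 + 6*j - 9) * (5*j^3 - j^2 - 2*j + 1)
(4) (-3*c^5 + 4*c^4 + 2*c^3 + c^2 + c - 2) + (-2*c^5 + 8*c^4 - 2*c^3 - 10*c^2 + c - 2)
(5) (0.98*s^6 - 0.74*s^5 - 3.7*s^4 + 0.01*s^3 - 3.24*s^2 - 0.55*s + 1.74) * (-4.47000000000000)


(1) = -0.47*d^4 + 0.43*d^3 + 3.11*d^2 + 2.78*d - 4.72
(2) = -0.2816*o^3 + 0.8408*o^2 + 2.7251*o + 0.4012
(3) = 25*j^5 + 25*j^4 - 61*j^3 + 2*j^2 + 24*j - 9
(4) = -5*c^5 + 12*c^4 - 9*c^2 + 2*c - 4
(5) = -4.3806*s^6 + 3.3078*s^5 + 16.539*s^4 - 0.0447*s^3 + 14.4828*s^2 + 2.4585*s - 7.7778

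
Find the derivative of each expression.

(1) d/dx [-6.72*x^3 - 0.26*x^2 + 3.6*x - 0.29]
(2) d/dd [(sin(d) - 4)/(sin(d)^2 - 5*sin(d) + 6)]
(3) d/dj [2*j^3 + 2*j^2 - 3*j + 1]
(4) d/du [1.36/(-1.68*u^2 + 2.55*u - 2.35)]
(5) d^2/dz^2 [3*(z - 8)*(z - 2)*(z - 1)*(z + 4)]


(1) = -20.16*x^2 - 0.52*x + 3.6
(2) = (8*sin(d) + cos(d)^2 - 15)*cos(d)/(sin(d)^2 - 5*sin(d) + 6)^2
(3) = 6*j^2 + 4*j - 3
(4) = (4.5696*u - 3.468)/(1.68*u^2 - 2.55*u + 2.35)^2
(5) = 36*z^2 - 126*z - 108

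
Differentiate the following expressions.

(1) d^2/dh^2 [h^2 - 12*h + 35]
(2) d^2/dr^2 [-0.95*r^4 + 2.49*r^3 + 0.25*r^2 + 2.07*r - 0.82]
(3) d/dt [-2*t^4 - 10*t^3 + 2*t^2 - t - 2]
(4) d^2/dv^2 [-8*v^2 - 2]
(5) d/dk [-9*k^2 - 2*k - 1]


(1) = 2
(2) = -11.4*r^2 + 14.94*r + 0.5
(3) = -8*t^3 - 30*t^2 + 4*t - 1
(4) = -16
(5) = -18*k - 2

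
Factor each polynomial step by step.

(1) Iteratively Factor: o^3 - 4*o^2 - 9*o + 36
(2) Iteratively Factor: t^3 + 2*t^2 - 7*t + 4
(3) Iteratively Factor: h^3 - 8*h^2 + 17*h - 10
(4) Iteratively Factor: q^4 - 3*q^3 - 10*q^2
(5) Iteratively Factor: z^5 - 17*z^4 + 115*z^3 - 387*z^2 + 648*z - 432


(1) = (o - 3)*(o^2 - o - 12) = (o - 3)*(o + 3)*(o - 4)
(2) = (t - 1)*(t^2 + 3*t - 4) = (t - 1)^2*(t + 4)
(3) = (h - 1)*(h^2 - 7*h + 10) = (h - 2)*(h - 1)*(h - 5)
(4) = (q)*(q^3 - 3*q^2 - 10*q) = q*(q - 5)*(q^2 + 2*q) = q^2*(q - 5)*(q + 2)
(5) = (z - 3)*(z^4 - 14*z^3 + 73*z^2 - 168*z + 144) = (z - 3)^2*(z^3 - 11*z^2 + 40*z - 48) = (z - 4)*(z - 3)^2*(z^2 - 7*z + 12) = (z - 4)^2*(z - 3)^2*(z - 3)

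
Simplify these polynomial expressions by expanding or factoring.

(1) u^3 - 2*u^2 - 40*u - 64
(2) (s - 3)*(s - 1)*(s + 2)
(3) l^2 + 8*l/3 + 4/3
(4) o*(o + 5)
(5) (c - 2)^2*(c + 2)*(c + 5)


(1) = (u - 8)*(u + 2)*(u + 4)
(2) = s^3 - 2*s^2 - 5*s + 6
(3) = (l + 2/3)*(l + 2)
(4) = o^2 + 5*o
(5) = c^4 + 3*c^3 - 14*c^2 - 12*c + 40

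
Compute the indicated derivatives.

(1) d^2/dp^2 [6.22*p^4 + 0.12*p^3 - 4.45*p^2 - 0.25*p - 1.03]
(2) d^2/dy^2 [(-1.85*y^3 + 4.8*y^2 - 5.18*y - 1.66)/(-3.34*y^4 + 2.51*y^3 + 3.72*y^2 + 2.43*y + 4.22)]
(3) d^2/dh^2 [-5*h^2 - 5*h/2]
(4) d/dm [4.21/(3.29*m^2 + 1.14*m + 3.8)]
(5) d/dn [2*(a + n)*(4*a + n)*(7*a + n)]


(1) = 74.64*p^2 + 0.72*p - 8.9
(2) = (41.27572*y^9 - 321.28128*y^8 + 1072.789296*y^7 - 328.547372*y^6 - 517.235226*y^5 - 1386.51132*y^4 + 2496.84287*y^3 + 386.876736*y^2 - 305.696928*y - 309.712716)/(37.259704*y^12 - 84.001668*y^11 - 61.369494*y^10 + 89.979913*y^9 + 49.351728*y^8 + 243.290391*y^7 + 106.388544*y^6 - 176.261553*y^5 - 217.086936*y^4 - 377.328831*y^3 - 273.497778*y^2 - 129.823236*y - 75.151448)
(3) = -10
(4) = (-27.7018*m - 4.7994)/(3.29*m^2 + 1.14*m + 3.8)^2
(5) = 78*a^2 + 48*a*n + 6*n^2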